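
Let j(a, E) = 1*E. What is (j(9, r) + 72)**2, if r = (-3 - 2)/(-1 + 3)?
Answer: 19321/4 ≈ 4830.3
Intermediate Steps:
r = -5/2 ≈ -2.5000
j(a, E) = E
(j(9, r) + 72)**2 = (-5/2 + 72)**2 = (139/2)**2 = 19321/4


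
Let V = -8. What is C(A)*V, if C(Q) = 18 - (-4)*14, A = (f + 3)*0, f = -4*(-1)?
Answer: -592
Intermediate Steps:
f = 4
A = 0 (A = (4 + 3)*0 = 7*0 = 0)
C(Q) = 74 (C(Q) = 18 - 1*(-56) = 18 + 56 = 74)
C(A)*V = 74*(-8) = -592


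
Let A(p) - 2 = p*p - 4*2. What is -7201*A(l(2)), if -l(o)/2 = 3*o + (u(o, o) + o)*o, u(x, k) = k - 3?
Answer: -1800250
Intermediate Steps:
u(x, k) = -3 + k
l(o) = -6*o - 2*o*(-3 + 2*o) (l(o) = -2*(3*o + ((-3 + o) + o)*o) = -2*(3*o + (-3 + 2*o)*o) = -2*(3*o + o*(-3 + 2*o)) = -6*o - 2*o*(-3 + 2*o))
A(p) = -6 + p² (A(p) = 2 + (p*p - 4*2) = 2 + (p² - 8) = 2 + (-8 + p²) = -6 + p²)
-7201*A(l(2)) = -7201*(-6 + (-4*2²)²) = -7201*(-6 + (-4*4)²) = -7201*(-6 + (-16)²) = -7201*(-6 + 256) = -7201*250 = -1800250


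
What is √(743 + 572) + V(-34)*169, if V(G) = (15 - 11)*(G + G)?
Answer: -45968 + √1315 ≈ -45932.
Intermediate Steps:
V(G) = 8*G (V(G) = 4*(2*G) = 8*G)
√(743 + 572) + V(-34)*169 = √(743 + 572) + (8*(-34))*169 = √1315 - 272*169 = √1315 - 45968 = -45968 + √1315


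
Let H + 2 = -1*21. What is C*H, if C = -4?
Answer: 92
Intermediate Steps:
H = -23 (H = -2 - 1*21 = -2 - 21 = -23)
C*H = -4*(-23) = 92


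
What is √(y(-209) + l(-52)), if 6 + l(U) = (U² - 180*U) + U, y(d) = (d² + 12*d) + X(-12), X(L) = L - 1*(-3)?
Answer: √53170 ≈ 230.59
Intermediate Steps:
X(L) = 3 + L (X(L) = L + 3 = 3 + L)
y(d) = -9 + d² + 12*d (y(d) = (d² + 12*d) + (3 - 12) = (d² + 12*d) - 9 = -9 + d² + 12*d)
l(U) = -6 + U² - 179*U (l(U) = -6 + ((U² - 180*U) + U) = -6 + (U² - 179*U) = -6 + U² - 179*U)
√(y(-209) + l(-52)) = √((-9 + (-209)² + 12*(-209)) + (-6 + (-52)² - 179*(-52))) = √((-9 + 43681 - 2508) + (-6 + 2704 + 9308)) = √(41164 + 12006) = √53170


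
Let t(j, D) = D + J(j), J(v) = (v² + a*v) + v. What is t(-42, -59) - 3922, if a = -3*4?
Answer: -1755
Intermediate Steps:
a = -12
J(v) = v² - 11*v (J(v) = (v² - 12*v) + v = v² - 11*v)
t(j, D) = D + j*(-11 + j)
t(-42, -59) - 3922 = (-59 - 42*(-11 - 42)) - 3922 = (-59 - 42*(-53)) - 3922 = (-59 + 2226) - 3922 = 2167 - 3922 = -1755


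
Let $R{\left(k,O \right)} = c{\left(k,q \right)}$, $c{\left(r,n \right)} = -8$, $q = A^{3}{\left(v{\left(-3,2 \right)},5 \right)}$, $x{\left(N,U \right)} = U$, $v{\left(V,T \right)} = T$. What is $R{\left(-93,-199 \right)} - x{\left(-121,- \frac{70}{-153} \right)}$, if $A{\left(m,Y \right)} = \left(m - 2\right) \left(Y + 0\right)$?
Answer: $- \frac{1294}{153} \approx -8.4575$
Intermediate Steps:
$A{\left(m,Y \right)} = Y \left(-2 + m\right)$ ($A{\left(m,Y \right)} = \left(-2 + m\right) Y = Y \left(-2 + m\right)$)
$q = 0$ ($q = \left(5 \left(-2 + 2\right)\right)^{3} = \left(5 \cdot 0\right)^{3} = 0^{3} = 0$)
$R{\left(k,O \right)} = -8$
$R{\left(-93,-199 \right)} - x{\left(-121,- \frac{70}{-153} \right)} = -8 - - \frac{70}{-153} = -8 - \left(-70\right) \left(- \frac{1}{153}\right) = -8 - \frac{70}{153} = - \frac{1294}{153}$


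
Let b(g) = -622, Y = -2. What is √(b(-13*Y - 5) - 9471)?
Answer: I*√10093 ≈ 100.46*I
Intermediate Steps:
√(b(-13*Y - 5) - 9471) = √(-622 - 9471) = √(-10093) = I*√10093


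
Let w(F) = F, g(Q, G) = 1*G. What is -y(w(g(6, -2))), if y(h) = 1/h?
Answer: ½ ≈ 0.50000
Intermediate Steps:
g(Q, G) = G
-y(w(g(6, -2))) = -1/(-2) = -1*(-½) = ½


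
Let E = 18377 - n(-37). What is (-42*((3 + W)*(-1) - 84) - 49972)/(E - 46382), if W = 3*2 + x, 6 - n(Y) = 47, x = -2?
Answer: 23075/13982 ≈ 1.6503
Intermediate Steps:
n(Y) = -41 (n(Y) = 6 - 1*47 = 6 - 47 = -41)
W = 4 (W = 3*2 - 2 = 6 - 2 = 4)
E = 18418 (E = 18377 - 1*(-41) = 18377 + 41 = 18418)
(-42*((3 + W)*(-1) - 84) - 49972)/(E - 46382) = (-42*((3 + 4)*(-1) - 84) - 49972)/(18418 - 46382) = (-42*(7*(-1) - 84) - 49972)/(-27964) = (-42*(-7 - 84) - 49972)*(-1/27964) = (-42*(-91) - 49972)*(-1/27964) = (3822 - 49972)*(-1/27964) = -46150*(-1/27964) = 23075/13982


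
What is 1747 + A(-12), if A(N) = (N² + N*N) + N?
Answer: 2023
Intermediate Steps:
A(N) = N + 2*N² (A(N) = (N² + N²) + N = 2*N² + N = N + 2*N²)
1747 + A(-12) = 1747 - 12*(1 + 2*(-12)) = 1747 - 12*(1 - 24) = 1747 - 12*(-23) = 1747 + 276 = 2023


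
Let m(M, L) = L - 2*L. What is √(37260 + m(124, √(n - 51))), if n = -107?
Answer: √(37260 - I*√158) ≈ 193.03 - 0.0326*I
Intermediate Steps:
m(M, L) = -L
√(37260 + m(124, √(n - 51))) = √(37260 - √(-107 - 51)) = √(37260 - √(-158)) = √(37260 - I*√158)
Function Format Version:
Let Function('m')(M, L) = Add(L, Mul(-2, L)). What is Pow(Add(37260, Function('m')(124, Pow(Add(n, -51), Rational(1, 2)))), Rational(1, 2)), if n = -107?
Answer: Pow(Add(37260, Mul(-1, I, Pow(158, Rational(1, 2)))), Rational(1, 2)) ≈ Add(193.03, Mul(-0.0326, I))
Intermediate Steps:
Function('m')(M, L) = Mul(-1, L)
Pow(Add(37260, Function('m')(124, Pow(Add(n, -51), Rational(1, 2)))), Rational(1, 2)) = Pow(Add(37260, Mul(-1, Pow(Add(-107, -51), Rational(1, 2)))), Rational(1, 2)) = Pow(Add(37260, Mul(-1, Pow(-158, Rational(1, 2)))), Rational(1, 2)) = Pow(Add(37260, Mul(-1, Mul(I, Pow(158, Rational(1, 2))))), Rational(1, 2)) = Pow(Add(37260, Mul(-1, I, Pow(158, Rational(1, 2)))), Rational(1, 2))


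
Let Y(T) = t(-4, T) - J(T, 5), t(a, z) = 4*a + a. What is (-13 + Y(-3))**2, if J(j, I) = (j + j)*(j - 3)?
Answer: 4761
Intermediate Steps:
J(j, I) = 2*j*(-3 + j) (J(j, I) = (2*j)*(-3 + j) = 2*j*(-3 + j))
t(a, z) = 5*a
Y(T) = -20 - 2*T*(-3 + T) (Y(T) = 5*(-4) - 2*T*(-3 + T) = -20 - 2*T*(-3 + T))
(-13 + Y(-3))**2 = (-13 + (-20 - 2*(-3)*(-3 - 3)))**2 = (-13 + (-20 - 2*(-3)*(-6)))**2 = (-13 + (-20 - 36))**2 = (-13 - 56)**2 = (-69)**2 = 4761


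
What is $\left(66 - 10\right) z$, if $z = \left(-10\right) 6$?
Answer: $-3360$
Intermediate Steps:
$z = -60$
$\left(66 - 10\right) z = \left(66 - 10\right) \left(-60\right) = 56 \left(-60\right) = -3360$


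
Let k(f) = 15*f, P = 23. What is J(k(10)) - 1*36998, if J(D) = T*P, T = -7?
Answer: -37159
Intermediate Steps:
J(D) = -161 (J(D) = -7*23 = -161)
J(k(10)) - 1*36998 = -161 - 1*36998 = -161 - 36998 = -37159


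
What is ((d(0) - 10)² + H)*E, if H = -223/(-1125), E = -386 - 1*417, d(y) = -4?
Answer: -177240569/1125 ≈ -1.5755e+5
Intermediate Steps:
E = -803 (E = -386 - 417 = -803)
H = 223/1125 (H = -223*(-1/1125) = 223/1125 ≈ 0.19822)
((d(0) - 10)² + H)*E = ((-4 - 10)² + 223/1125)*(-803) = ((-14)² + 223/1125)*(-803) = (196 + 223/1125)*(-803) = (220723/1125)*(-803) = -177240569/1125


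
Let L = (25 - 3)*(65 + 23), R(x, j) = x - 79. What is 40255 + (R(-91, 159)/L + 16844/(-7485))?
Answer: 291649856183/7245480 ≈ 40253.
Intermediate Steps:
R(x, j) = -79 + x
L = 1936 (L = 22*88 = 1936)
40255 + (R(-91, 159)/L + 16844/(-7485)) = 40255 + ((-79 - 91)/1936 + 16844/(-7485)) = 40255 + (-170*1/1936 + 16844*(-1/7485)) = 40255 + (-85/968 - 16844/7485) = 40255 - 16941217/7245480 = 291649856183/7245480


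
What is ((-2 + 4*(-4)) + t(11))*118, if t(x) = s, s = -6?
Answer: -2832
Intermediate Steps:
t(x) = -6
((-2 + 4*(-4)) + t(11))*118 = ((-2 + 4*(-4)) - 6)*118 = ((-2 - 16) - 6)*118 = (-18 - 6)*118 = -24*118 = -2832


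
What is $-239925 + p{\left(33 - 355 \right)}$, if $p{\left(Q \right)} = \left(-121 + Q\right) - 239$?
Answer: $-240607$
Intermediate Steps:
$p{\left(Q \right)} = -360 + Q$
$-239925 + p{\left(33 - 355 \right)} = -239925 + \left(-360 + \left(33 - 355\right)\right) = -239925 - 682 = -240607$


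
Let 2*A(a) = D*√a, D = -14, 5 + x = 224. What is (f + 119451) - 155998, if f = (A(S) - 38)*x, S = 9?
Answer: -49468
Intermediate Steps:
x = 219 (x = -5 + 224 = 219)
A(a) = -7*√a (A(a) = (-14*√a)/2 = -7*√a)
f = -12921 (f = (-7*√9 - 38)*219 = (-7*3 - 38)*219 = (-21 - 38)*219 = -59*219 = -12921)
(f + 119451) - 155998 = (-12921 + 119451) - 155998 = 106530 - 155998 = -49468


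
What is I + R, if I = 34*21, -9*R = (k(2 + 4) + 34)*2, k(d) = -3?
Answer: 6364/9 ≈ 707.11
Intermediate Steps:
R = -62/9 (R = -(-3 + 34)*2/9 = -31*2/9 = -⅑*62 = -62/9 ≈ -6.8889)
I = 714
I + R = 714 - 62/9 = 6364/9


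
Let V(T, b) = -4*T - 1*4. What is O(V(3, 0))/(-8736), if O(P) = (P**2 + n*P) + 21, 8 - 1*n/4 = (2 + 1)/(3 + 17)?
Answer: 161/6240 ≈ 0.025801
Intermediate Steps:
V(T, b) = -4 - 4*T (V(T, b) = -4*T - 4 = -4 - 4*T)
n = 157/5 (n = 32 - 4*(2 + 1)/(3 + 17) = 32 - 12/20 = 32 - 4*3/20 = 32 - 3/5 = 157/5 ≈ 31.400)
O(P) = 21 + P**2 + 157*P/5 (O(P) = (P**2 + 157*P/5) + 21 = 21 + P**2 + 157*P/5)
O(V(3, 0))/(-8736) = (21 + (-4 - 4*3)**2 + 157*(-4 - 4*3)/5)/(-8736) = (21 + (-4 - 12)**2 + 157*(-4 - 12)/5)*(-1/8736) = (21 + (-16)**2 + (157/5)*(-16))*(-1/8736) = (21 + 256 - 2512/5)*(-1/8736) = -1127/5*(-1/8736) = 161/6240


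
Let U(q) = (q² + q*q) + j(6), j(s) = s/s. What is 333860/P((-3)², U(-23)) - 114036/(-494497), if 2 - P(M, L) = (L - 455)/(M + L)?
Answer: 44079812843928/189392351 ≈ 2.3274e+5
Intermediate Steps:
j(s) = 1
U(q) = 1 + 2*q² (U(q) = (q² + q*q) + 1 = (q² + q²) + 1 = 2*q² + 1 = 1 + 2*q²)
P(M, L) = 2 - (-455 + L)/(L + M) (P(M, L) = 2 - (L - 455)/(M + L) = 2 - (-455 + L)/(L + M))
333860/P((-3)², U(-23)) - 114036/(-494497) = 333860/(((455 + (1 + 2*(-23)²) + 2*(-3)²)/((1 + 2*(-23)²) + (-3)²))) - 114036/(-494497) = 333860/(((455 + (1 + 2*529) + 2*9)/((1 + 2*529) + 9))) - 114036*(-1/494497) = 333860/(((455 + (1 + 1058) + 18)/((1 + 1058) + 9))) + 114036/494497 = 333860/(((455 + 1059 + 18)/(1059 + 9))) + 114036/494497 = 333860/((1532/1068)) + 114036/494497 = 333860/(((1/1068)*1532)) + 114036/494497 = 333860/(383/267) + 114036/494497 = 333860*(267/383) + 114036/494497 = 89140620/383 + 114036/494497 = 44079812843928/189392351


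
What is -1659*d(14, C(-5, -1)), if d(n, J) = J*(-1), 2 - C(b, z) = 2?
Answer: 0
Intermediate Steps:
C(b, z) = 0 (C(b, z) = 2 - 1*2 = 2 - 2 = 0)
d(n, J) = -J
-1659*d(14, C(-5, -1)) = -(-1659)*0 = -1659*0 = 0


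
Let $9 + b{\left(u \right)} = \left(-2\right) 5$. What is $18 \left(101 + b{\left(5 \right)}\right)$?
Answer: $1476$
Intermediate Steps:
$b{\left(u \right)} = -19$ ($b{\left(u \right)} = -9 - 10 = -19$)
$18 \left(101 + b{\left(5 \right)}\right) = 18 \left(101 - 19\right) = 18 \cdot 82 = 1476$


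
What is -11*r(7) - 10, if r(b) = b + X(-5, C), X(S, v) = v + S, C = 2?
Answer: -54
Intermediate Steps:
X(S, v) = S + v
r(b) = -3 + b (r(b) = b + (-5 + 2) = b - 3 = -3 + b)
-11*r(7) - 10 = -11*(-3 + 7) - 10 = -11*4 - 10 = -44 - 10 = -54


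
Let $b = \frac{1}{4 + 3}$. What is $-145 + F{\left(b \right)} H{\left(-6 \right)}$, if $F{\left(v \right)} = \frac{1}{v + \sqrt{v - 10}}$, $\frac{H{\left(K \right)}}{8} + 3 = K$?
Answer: $\frac{- 145 \sqrt{483} + 649 i}{\sqrt{483} - i} \approx -146.04 + 22.885 i$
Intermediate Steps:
$H{\left(K \right)} = -24 + 8 K$
$b = \frac{1}{7} \approx 0.14286$
$F{\left(v \right)} = \frac{1}{v + \sqrt{-10 + v}}$
$-145 + F{\left(b \right)} H{\left(-6 \right)} = -145 + \frac{-24 + 8 \left(-6\right)}{\frac{1}{7} + \sqrt{-10 + \frac{1}{7}}} = -145 + \frac{-24 - 48}{\frac{1}{7} + \sqrt{- \frac{69}{7}}} = -145 + \frac{1}{\frac{1}{7} + \frac{i \sqrt{483}}{7}} \left(-72\right) = -145 - \frac{72}{\frac{1}{7} + \frac{i \sqrt{483}}{7}}$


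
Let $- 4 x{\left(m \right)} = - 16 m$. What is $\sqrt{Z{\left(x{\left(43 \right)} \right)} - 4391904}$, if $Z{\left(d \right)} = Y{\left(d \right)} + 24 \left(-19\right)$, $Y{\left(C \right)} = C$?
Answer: $2 i \sqrt{1098047} \approx 2095.8 i$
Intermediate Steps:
$x{\left(m \right)} = 4 m$ ($x{\left(m \right)} = - \frac{\left(-16\right) m}{4} = 4 m$)
$Z{\left(d \right)} = -456 + d$ ($Z{\left(d \right)} = d + 24 \left(-19\right) = d - 456 = -456 + d$)
$\sqrt{Z{\left(x{\left(43 \right)} \right)} - 4391904} = \sqrt{\left(-456 + 4 \cdot 43\right) - 4391904} = \sqrt{\left(-456 + 172\right) - 4391904} = \sqrt{-284 - 4391904} = \sqrt{-4392188} = 2 i \sqrt{1098047}$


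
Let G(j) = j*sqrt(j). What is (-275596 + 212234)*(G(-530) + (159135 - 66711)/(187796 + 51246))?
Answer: -2928084744/119521 + 33581860*I*sqrt(530) ≈ -24499.0 + 7.7311e+8*I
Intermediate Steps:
G(j) = j**(3/2)
(-275596 + 212234)*(G(-530) + (159135 - 66711)/(187796 + 51246)) = (-275596 + 212234)*((-530)**(3/2) + (159135 - 66711)/(187796 + 51246)) = -63362*(-530*I*sqrt(530) + 92424/239042) = -63362*(-530*I*sqrt(530) + 92424*(1/239042)) = -63362*(-530*I*sqrt(530) + 46212/119521) = -63362*(46212/119521 - 530*I*sqrt(530)) = -2928084744/119521 + 33581860*I*sqrt(530)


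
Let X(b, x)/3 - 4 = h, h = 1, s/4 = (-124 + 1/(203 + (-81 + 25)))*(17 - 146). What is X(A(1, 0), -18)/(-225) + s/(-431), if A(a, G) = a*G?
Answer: -47046779/316785 ≈ -148.51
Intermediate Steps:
s = 3135044/49 (s = 4*((-124 + 1/(203 + (-81 + 25)))*(17 - 146)) = 4*((-124 + 1/(203 - 56))*(-129)) = 4*((-124 + 1/147)*(-129)) = 4*(-18227/147*(-129)) = 4*(783761/49) = 3135044/49 ≈ 63981.)
A(a, G) = G*a
X(b, x) = 15 (X(b, x) = 12 + 3*1 = 12 + 3 = 15)
X(A(1, 0), -18)/(-225) + s/(-431) = 15/(-225) + (3135044/49)/(-431) = 15*(-1/225) + (3135044/49)*(-1/431) = -1/15 - 3135044/21119 = -47046779/316785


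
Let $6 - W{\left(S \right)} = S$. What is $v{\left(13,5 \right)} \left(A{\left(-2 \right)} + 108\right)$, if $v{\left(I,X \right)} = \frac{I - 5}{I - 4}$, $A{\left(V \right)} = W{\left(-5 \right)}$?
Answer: $\frac{952}{9} \approx 105.78$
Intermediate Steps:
$W{\left(S \right)} = 6 - S$
$A{\left(V \right)} = 11$ ($A{\left(V \right)} = 6 - -5 = 6 + 5 = 11$)
$v{\left(I,X \right)} = \frac{-5 + I}{-4 + I}$
$v{\left(13,5 \right)} \left(A{\left(-2 \right)} + 108\right) = \frac{-5 + 13}{-4 + 13} \left(11 + 108\right) = \frac{1}{9} \cdot 8 \cdot 119 = \frac{8}{9} \cdot 119 = \frac{952}{9}$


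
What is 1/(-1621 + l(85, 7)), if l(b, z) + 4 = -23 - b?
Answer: -1/1733 ≈ -0.00057703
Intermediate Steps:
l(b, z) = -27 - b (l(b, z) = -4 + (-23 - b) = -27 - b)
1/(-1621 + l(85, 7)) = 1/(-1621 + (-27 - 1*85)) = 1/(-1621 + (-27 - 85)) = 1/(-1621 - 112) = 1/(-1733) = -1/1733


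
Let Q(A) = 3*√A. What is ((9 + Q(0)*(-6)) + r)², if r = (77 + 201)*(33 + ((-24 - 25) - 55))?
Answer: 389233441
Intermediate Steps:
r = -19738 (r = 278*(33 + (-49 - 55)) = 278*(33 - 104) = 278*(-71) = -19738)
((9 + Q(0)*(-6)) + r)² = ((9 + (3*√0)*(-6)) - 19738)² = ((9 + (3*0)*(-6)) - 19738)² = ((9 + 0*(-6)) - 19738)² = ((9 + 0) - 19738)² = (9 - 19738)² = (-19729)² = 389233441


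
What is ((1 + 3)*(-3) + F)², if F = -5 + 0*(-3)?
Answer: 289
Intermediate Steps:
F = -5 (F = -5 + 0 = -5)
((1 + 3)*(-3) + F)² = ((1 + 3)*(-3) - 5)² = (4*(-3) - 5)² = (-12 - 5)² = (-17)² = 289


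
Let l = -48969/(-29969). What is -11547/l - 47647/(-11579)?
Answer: -444955931106/63001339 ≈ -7062.6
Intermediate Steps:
l = 48969/29969 (l = -48969*(-1/29969) = 48969/29969 ≈ 1.6340)
-11547/l - 47647/(-11579) = -11547/48969/29969 - 47647/(-11579) = -11547*29969/48969 - 47647*(-1/11579) = -38450227/5441 + 47647/11579 = -444955931106/63001339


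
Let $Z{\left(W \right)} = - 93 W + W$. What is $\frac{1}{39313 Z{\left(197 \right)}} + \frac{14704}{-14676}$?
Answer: $- \frac{2619182396581}{2614194831228} \approx -1.0019$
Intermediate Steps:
$Z{\left(W \right)} = - 92 W$
$\frac{1}{39313 Z{\left(197 \right)}} + \frac{14704}{-14676} = \frac{1}{39313 \left(\left(-92\right) 197\right)} + \frac{14704}{-14676} = \frac{1}{39313 \left(-18124\right)} + 14704 \left(- \frac{1}{14676}\right) = \frac{1}{39313} \left(- \frac{1}{18124}\right) - \frac{3676}{3669} = - \frac{1}{712508812} - \frac{3676}{3669} = - \frac{2619182396581}{2614194831228}$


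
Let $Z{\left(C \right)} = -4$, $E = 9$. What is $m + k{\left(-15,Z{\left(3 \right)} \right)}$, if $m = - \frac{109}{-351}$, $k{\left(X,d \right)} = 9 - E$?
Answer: $\frac{109}{351} \approx 0.31054$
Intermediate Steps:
$k{\left(X,d \right)} = 0$ ($k{\left(X,d \right)} = 9 - 9 = 0$)
$m = \frac{109}{351}$ ($m = \left(-109\right) \left(- \frac{1}{351}\right) = \frac{109}{351} \approx 0.31054$)
$m + k{\left(-15,Z{\left(3 \right)} \right)} = \frac{109}{351} + 0 = \frac{109}{351}$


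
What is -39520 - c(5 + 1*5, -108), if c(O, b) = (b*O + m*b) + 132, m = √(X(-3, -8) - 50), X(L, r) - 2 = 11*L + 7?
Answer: -38572 + 108*I*√74 ≈ -38572.0 + 929.05*I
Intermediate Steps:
X(L, r) = 9 + 11*L (X(L, r) = 2 + (11*L + 7) = 2 + (7 + 11*L) = 9 + 11*L)
m = I*√74 (m = √((9 + 11*(-3)) - 50) = √((9 - 33) - 50) = √(-24 - 50) = √(-74) = I*√74 ≈ 8.6023*I)
c(O, b) = 132 + O*b + I*b*√74 (c(O, b) = (b*O + (I*√74)*b) + 132 = (O*b + I*b*√74) + 132 = 132 + O*b + I*b*√74)
-39520 - c(5 + 1*5, -108) = -39520 - (132 + (5 + 1*5)*(-108) + I*(-108)*√74) = -39520 - (132 + (5 + 5)*(-108) - 108*I*√74) = -39520 - (132 + 10*(-108) - 108*I*√74) = -39520 - (132 - 1080 - 108*I*√74) = -39520 - (-948 - 108*I*√74) = -39520 + (948 + 108*I*√74) = -38572 + 108*I*√74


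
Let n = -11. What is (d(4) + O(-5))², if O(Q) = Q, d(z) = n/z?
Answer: 961/16 ≈ 60.063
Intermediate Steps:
d(z) = -11/z
(d(4) + O(-5))² = (-11/4 - 5)² = (-31/4)² = 961/16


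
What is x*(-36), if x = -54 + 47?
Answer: 252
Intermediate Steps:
x = -7
x*(-36) = -7*(-36) = 252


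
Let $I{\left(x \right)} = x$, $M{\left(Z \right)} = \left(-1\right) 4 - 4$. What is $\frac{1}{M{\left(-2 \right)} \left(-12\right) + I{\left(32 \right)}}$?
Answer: $\frac{1}{128} \approx 0.0078125$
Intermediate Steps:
$M{\left(Z \right)} = -8$ ($M{\left(Z \right)} = -4 - 4 = -8$)
$\frac{1}{M{\left(-2 \right)} \left(-12\right) + I{\left(32 \right)}} = \frac{1}{\left(-8\right) \left(-12\right) + 32} = \frac{1}{96 + 32} = \frac{1}{128}$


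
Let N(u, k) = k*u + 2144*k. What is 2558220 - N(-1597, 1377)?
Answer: 1805001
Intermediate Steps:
N(u, k) = 2144*k + k*u
2558220 - N(-1597, 1377) = 2558220 - 1377*(2144 - 1597) = 2558220 - 1377*547 = 2558220 - 1*753219 = 2558220 - 753219 = 1805001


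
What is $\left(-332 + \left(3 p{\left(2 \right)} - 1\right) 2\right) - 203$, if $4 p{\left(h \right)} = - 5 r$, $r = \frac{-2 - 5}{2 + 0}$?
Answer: $- \frac{2043}{4} \approx -510.75$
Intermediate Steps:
$r = - \frac{7}{2} \approx -3.5$
$p{\left(h \right)} = \frac{35}{8}$ ($p{\left(h \right)} = \frac{\left(-5\right) \left(- \frac{7}{2}\right)}{4} = \frac{1}{4} \cdot \frac{35}{2} = \frac{35}{8}$)
$\left(-332 + \left(3 p{\left(2 \right)} - 1\right) 2\right) - 203 = \left(-332 + \left(3 \cdot \frac{35}{8} - 1\right) 2\right) - 203 = \left(-332 + \left(\frac{105}{8} - 1\right) 2\right) - 203 = \left(-332 + \frac{97}{8} \cdot 2\right) - 203 = \left(-332 + \frac{97}{4}\right) - 203 = - \frac{1231}{4} - 203 = - \frac{2043}{4}$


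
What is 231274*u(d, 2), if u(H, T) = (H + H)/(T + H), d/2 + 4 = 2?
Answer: 925096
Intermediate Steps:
d = -4 (d = -8 + 2*2 = -8 + 4 = -4)
u(H, T) = 2*H/(H + T) (u(H, T) = (2*H)/(H + T) = 2*H/(H + T))
231274*u(d, 2) = 231274*(2*(-4)/(-4 + 2)) = 231274*(2*(-4)/(-2)) = 231274*(2*(-4)*(-½)) = 231274*4 = 925096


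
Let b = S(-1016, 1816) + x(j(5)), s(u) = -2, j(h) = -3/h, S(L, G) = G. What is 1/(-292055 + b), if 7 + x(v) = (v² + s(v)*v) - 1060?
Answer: -25/7282611 ≈ -3.4328e-6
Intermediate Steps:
x(v) = -1067 + v² - 2*v (x(v) = -7 + ((v² - 2*v) - 1060) = -7 + (-1060 + v² - 2*v) = -1067 + v² - 2*v)
b = 18764/25 (b = 1816 + (-1067 + (-3/5)² - (-6)/5) = 1816 + (-1067 + (-3*⅕)² - (-6)/5) = 1816 + (-1067 + (-⅗)² - 2*(-⅗)) = 1816 + (-1067 + 9/25 + 6/5) = 1816 - 26636/25 = 18764/25 ≈ 750.56)
1/(-292055 + b) = 1/(-292055 + 18764/25) = 1/(-7282611/25) = -25/7282611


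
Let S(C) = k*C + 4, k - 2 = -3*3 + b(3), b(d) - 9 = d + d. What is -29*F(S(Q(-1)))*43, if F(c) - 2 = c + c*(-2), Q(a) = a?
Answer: -7482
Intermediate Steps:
b(d) = 9 + 2*d (b(d) = 9 + (d + d) = 9 + 2*d)
k = 8 (k = 2 + (-3*3 + (9 + 2*3)) = 2 + (-9 + (9 + 6)) = 2 + (-9 + 15) = 2 + 6 = 8)
S(C) = 4 + 8*C (S(C) = 8*C + 4 = 4 + 8*C)
F(c) = 2 - c (F(c) = 2 + (c + c*(-2)) = 2 + (c - 2*c) = 2 - c)
-29*F(S(Q(-1)))*43 = -29*(2 - (4 + 8*(-1)))*43 = -29*(2 - (4 - 8))*43 = -29*(2 - 1*(-4))*43 = -29*(2 + 4)*43 = -29*6*43 = -174*43 = -7482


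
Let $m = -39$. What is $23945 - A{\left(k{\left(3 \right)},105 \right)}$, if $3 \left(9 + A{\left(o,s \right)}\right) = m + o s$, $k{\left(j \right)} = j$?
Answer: $23862$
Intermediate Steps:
$A{\left(o,s \right)} = -22 + \frac{o s}{3}$ ($A{\left(o,s \right)} = -9 + \frac{-39 + o s}{3} = -9 + \left(-13 + \frac{o s}{3}\right) = -22 + \frac{o s}{3}$)
$23945 - A{\left(k{\left(3 \right)},105 \right)} = 23945 - \left(-22 + \frac{1}{3} \cdot 3 \cdot 105\right) = 23945 - \left(-22 + 105\right) = 23945 - 83 = 23862$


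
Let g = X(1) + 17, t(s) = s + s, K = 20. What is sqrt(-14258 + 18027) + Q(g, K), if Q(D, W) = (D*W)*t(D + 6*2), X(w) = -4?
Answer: 13000 + sqrt(3769) ≈ 13061.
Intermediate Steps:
t(s) = 2*s
g = 13 (g = -4 + 17 = 13)
Q(D, W) = D*W*(24 + 2*D) (Q(D, W) = (D*W)*(2*(D + 6*2)) = (D*W)*(2*(D + 12)) = (D*W)*(2*(12 + D)) = (D*W)*(24 + 2*D) = D*W*(24 + 2*D))
sqrt(-14258 + 18027) + Q(g, K) = sqrt(-14258 + 18027) + 2*13*20*(12 + 13) = sqrt(3769) + 2*13*20*25 = sqrt(3769) + 13000 = 13000 + sqrt(3769)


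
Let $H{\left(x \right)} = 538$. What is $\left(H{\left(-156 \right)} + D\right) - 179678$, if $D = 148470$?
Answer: $-30670$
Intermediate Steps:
$\left(H{\left(-156 \right)} + D\right) - 179678 = \left(538 + 148470\right) - 179678 = 149008 - 179678 = -30670$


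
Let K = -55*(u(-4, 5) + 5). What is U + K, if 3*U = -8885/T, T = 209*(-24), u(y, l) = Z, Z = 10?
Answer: -12405715/15048 ≈ -824.41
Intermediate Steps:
u(y, l) = 10
T = -5016
K = -825 (K = -55*(10 + 5) = -55*15 = -825)
U = 8885/15048 (U = (-8885/(-5016))/3 = (-8885*(-1/5016))/3 = (1/3)*(8885/5016) = 8885/15048 ≈ 0.59044)
U + K = 8885/15048 - 825 = -12405715/15048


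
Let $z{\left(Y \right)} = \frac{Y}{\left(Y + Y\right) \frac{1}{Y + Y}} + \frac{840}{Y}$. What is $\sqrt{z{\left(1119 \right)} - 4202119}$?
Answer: $\frac{12 i \sqrt{4058894615}}{373} \approx 2049.6 i$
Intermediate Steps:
$z{\left(Y \right)} = Y + \frac{840}{Y}$ ($z{\left(Y \right)} = \frac{Y}{2 Y \frac{1}{2 Y}} + \frac{840}{Y} = \frac{Y}{1} + \frac{840}{Y} = Y 1 + \frac{840}{Y} = Y + \frac{840}{Y}$)
$\sqrt{z{\left(1119 \right)} - 4202119} = \sqrt{\left(1119 + \frac{840}{1119}\right) - 4202119} = \sqrt{\left(1119 + 840 \cdot \frac{1}{1119}\right) - 4202119} = \sqrt{\left(1119 + \frac{280}{373}\right) - 4202119} = \sqrt{\frac{417667}{373} - 4202119} = \sqrt{- \frac{1566972720}{373}} = \frac{12 i \sqrt{4058894615}}{373}$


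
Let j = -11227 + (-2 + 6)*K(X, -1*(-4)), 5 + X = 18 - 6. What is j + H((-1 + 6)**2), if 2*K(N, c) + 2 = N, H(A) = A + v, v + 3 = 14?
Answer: -11181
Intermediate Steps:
v = 11 (v = -3 + 14 = 11)
X = 7 (X = -5 + (18 - 6) = -5 + 12 = 7)
H(A) = 11 + A (H(A) = A + 11 = 11 + A)
K(N, c) = -1 + N/2
j = -11217 (j = -11227 + (-2 + 6)*(-1 + (1/2)*7) = -11227 + 4*(-1 + 7/2) = -11227 + 4*(5/2) = -11227 + 10 = -11217)
j + H((-1 + 6)**2) = -11217 + (11 + (-1 + 6)**2) = -11217 + (11 + 5**2) = -11217 + (11 + 25) = -11217 + 36 = -11181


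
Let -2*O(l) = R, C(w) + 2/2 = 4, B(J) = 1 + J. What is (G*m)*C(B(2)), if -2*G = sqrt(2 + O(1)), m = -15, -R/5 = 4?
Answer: 45*sqrt(3) ≈ 77.942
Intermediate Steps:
R = -20 (R = -5*4 = -20)
C(w) = 3 (C(w) = -1 + 4 = 3)
O(l) = 10 (O(l) = -1/2*(-20) = 10)
G = -sqrt(3) (G = -sqrt(2 + 10)/2 = -sqrt(3) ≈ -1.7320)
(G*m)*C(B(2)) = (-sqrt(3)*(-15))*3 = (15*sqrt(3))*3 = 45*sqrt(3)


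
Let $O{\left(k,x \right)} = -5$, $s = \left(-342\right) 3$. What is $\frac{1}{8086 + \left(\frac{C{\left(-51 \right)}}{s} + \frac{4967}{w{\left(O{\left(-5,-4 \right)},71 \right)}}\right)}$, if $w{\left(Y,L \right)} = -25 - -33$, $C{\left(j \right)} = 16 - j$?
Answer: $\frac{4104}{35732747} \approx 0.00011485$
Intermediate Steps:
$s = -1026$
$w{\left(Y,L \right)} = 8$ ($w{\left(Y,L \right)} = -25 + 33 = 8$)
$\frac{1}{8086 + \left(\frac{C{\left(-51 \right)}}{s} + \frac{4967}{w{\left(O{\left(-5,-4 \right)},71 \right)}}\right)} = \frac{1}{8086 + \left(\frac{16 - -51}{-1026} + \frac{4967}{8}\right)} = \frac{1}{8086 + \left(\left(16 + 51\right) \left(- \frac{1}{1026}\right) + 4967 \cdot \frac{1}{8}\right)} = \frac{1}{8086 + \left(67 \left(- \frac{1}{1026}\right) + \frac{4967}{8}\right)} = \frac{1}{8086 + \left(- \frac{67}{1026} + \frac{4967}{8}\right)} = \frac{1}{8086 + \frac{2547803}{4104}} = \frac{1}{\frac{35732747}{4104}} = \frac{4104}{35732747}$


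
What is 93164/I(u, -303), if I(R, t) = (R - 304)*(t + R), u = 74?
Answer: 46582/26335 ≈ 1.7688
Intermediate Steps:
I(R, t) = (-304 + R)*(R + t)
93164/I(u, -303) = 93164/(74² - 304*74 - 304*(-303) + 74*(-303)) = 93164/(5476 - 22496 + 92112 - 22422) = 93164/52670 = 93164*(1/52670) = 46582/26335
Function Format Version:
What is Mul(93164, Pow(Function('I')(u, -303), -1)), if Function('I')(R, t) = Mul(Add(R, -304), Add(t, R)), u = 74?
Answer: Rational(46582, 26335) ≈ 1.7688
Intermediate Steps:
Function('I')(R, t) = Mul(Add(-304, R), Add(R, t))
Mul(93164, Pow(Function('I')(u, -303), -1)) = Mul(93164, Pow(Add(Pow(74, 2), Mul(-304, 74), Mul(-304, -303), Mul(74, -303)), -1)) = Mul(93164, Pow(Add(5476, -22496, 92112, -22422), -1)) = Mul(93164, Pow(52670, -1)) = Mul(93164, Rational(1, 52670)) = Rational(46582, 26335)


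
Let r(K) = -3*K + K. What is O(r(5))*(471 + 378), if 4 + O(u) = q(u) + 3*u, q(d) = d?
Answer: -37356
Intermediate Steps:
r(K) = -2*K
O(u) = -4 + 4*u (O(u) = -4 + (u + 3*u) = -4 + 4*u)
O(r(5))*(471 + 378) = (-4 + 4*(-2*5))*(471 + 378) = (-4 + 4*(-10))*849 = (-4 - 40)*849 = -44*849 = -37356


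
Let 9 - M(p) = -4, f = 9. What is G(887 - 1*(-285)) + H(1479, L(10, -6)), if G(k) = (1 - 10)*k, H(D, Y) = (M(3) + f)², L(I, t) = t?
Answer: -10064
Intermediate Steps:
M(p) = 13 (M(p) = 9 - 1*(-4) = 9 + 4 = 13)
H(D, Y) = 484 (H(D, Y) = (13 + 9)² = 22² = 484)
G(k) = -9*k
G(887 - 1*(-285)) + H(1479, L(10, -6)) = -9*(887 - 1*(-285)) + 484 = -9*(887 + 285) + 484 = -9*1172 + 484 = -10548 + 484 = -10064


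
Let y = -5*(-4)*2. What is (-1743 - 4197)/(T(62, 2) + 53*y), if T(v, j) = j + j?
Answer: -165/59 ≈ -2.7966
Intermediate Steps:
y = 40 (y = 20*2 = 40)
T(v, j) = 2*j
(-1743 - 4197)/(T(62, 2) + 53*y) = (-1743 - 4197)/(2*2 + 53*40) = -5940/(4 + 2120) = -5940/2124 = -5940*1/2124 = -165/59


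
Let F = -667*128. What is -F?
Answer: 85376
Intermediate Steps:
F = -85376
-F = -1*(-85376) = 85376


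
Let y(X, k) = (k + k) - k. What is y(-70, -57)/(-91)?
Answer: 57/91 ≈ 0.62637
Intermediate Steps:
y(X, k) = k (y(X, k) = 2*k - k = k)
y(-70, -57)/(-91) = -57/(-91) = -57*(-1/91) = 57/91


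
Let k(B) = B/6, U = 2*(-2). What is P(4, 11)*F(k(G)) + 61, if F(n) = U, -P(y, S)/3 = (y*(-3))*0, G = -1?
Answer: 61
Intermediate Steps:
P(y, S) = 0 (P(y, S) = -3*y*(-3)*0 = -3*(-3*y)*0 = -3*0 = 0)
U = -4
k(B) = B/6 (k(B) = B*(1/6) = B/6)
F(n) = -4
P(4, 11)*F(k(G)) + 61 = 0*(-4) + 61 = 0 + 61 = 61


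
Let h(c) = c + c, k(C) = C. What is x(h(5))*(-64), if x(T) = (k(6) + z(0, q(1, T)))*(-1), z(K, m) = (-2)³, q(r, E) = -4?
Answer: -128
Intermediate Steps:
z(K, m) = -8
h(c) = 2*c
x(T) = 2 (x(T) = (6 - 8)*(-1) = -2*(-1) = 2)
x(h(5))*(-64) = 2*(-64) = -128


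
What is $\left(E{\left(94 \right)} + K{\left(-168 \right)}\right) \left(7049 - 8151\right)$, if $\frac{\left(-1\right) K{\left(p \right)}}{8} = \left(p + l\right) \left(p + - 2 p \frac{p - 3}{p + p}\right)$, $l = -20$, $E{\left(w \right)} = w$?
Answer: $-5075812$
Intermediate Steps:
$K{\left(p \right)} = 480 - 24 p$ ($K{\left(p \right)} = - 8 \left(p - 20\right) \left(p + - 2 p \frac{p - 3}{p + p}\right) = - 8 \left(-20 + p\right) \left(p + - 2 p \frac{-3 + p}{2 p}\right) = - 8 \left(-20 + p\right) \left(p - \left(-3 + p\right)\right) = - 8 \left(-20 + p\right) 3 = - 8 \left(-60 + 3 p\right) = 480 - 24 p$)
$\left(E{\left(94 \right)} + K{\left(-168 \right)}\right) \left(7049 - 8151\right) = \left(94 + \left(480 - -4032\right)\right) \left(7049 - 8151\right) = \left(94 + \left(480 + 4032\right)\right) \left(-1102\right) = \left(94 + 4512\right) \left(-1102\right) = 4606 \left(-1102\right) = -5075812$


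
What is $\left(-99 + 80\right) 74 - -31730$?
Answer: $30324$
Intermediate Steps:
$\left(-99 + 80\right) 74 - -31730 = \left(-19\right) 74 + 31730 = -1406 + 31730 = 30324$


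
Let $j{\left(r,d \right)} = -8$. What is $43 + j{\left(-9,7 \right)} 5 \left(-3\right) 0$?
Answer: $43$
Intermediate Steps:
$43 + j{\left(-9,7 \right)} 5 \left(-3\right) 0 = 43 - 8 \cdot 5 \left(-3\right) 0 = 43 - 8 \left(\left(-15\right) 0\right) = 43 - 0 = 43 + 0 = 43$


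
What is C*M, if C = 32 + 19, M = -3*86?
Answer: -13158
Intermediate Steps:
M = -258
C = 51
C*M = 51*(-258) = -13158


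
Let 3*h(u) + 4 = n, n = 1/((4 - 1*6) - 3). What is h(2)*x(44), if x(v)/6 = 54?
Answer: -2268/5 ≈ -453.60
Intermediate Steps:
x(v) = 324 (x(v) = 6*54 = 324)
n = -⅕ (n = 1/((4 - 6) - 3) = 1/(-2 - 3) = 1/(-5) = -⅕ ≈ -0.20000)
h(u) = -7/5 (h(u) = -4/3 + (⅓)*(-⅕) = -4/3 - 1/15 = -7/5)
h(2)*x(44) = -7/5*324 = -2268/5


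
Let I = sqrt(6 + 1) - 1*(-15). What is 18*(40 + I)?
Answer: 990 + 18*sqrt(7) ≈ 1037.6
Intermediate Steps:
I = 15 + sqrt(7) (I = sqrt(7) + 15 = 15 + sqrt(7) ≈ 17.646)
18*(40 + I) = 18*(40 + (15 + sqrt(7))) = 18*(55 + sqrt(7)) = 990 + 18*sqrt(7)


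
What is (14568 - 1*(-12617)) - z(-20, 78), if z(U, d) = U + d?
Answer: 27127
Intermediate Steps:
(14568 - 1*(-12617)) - z(-20, 78) = (14568 - 1*(-12617)) - (-20 + 78) = (14568 + 12617) - 1*58 = 27185 - 58 = 27127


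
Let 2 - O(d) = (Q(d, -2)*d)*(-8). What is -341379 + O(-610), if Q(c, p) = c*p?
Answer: -6294977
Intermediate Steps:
O(d) = 2 - 16*d² (O(d) = 2 - (d*(-2))*d*(-8) = 2 - (-2*d)*d*(-8) = 2 - (-2*d²)*(-8) = 2 - 16*d²)
-341379 + O(-610) = -341379 + (2 - 16*(-610)²) = -341379 + (2 - 16*372100) = -341379 + (2 - 5953600) = -341379 - 5953598 = -6294977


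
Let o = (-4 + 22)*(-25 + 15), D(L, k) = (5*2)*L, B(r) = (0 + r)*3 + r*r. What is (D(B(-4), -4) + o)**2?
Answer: 19600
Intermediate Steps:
B(r) = r**2 + 3*r (B(r) = r*3 + r**2 = 3*r + r**2 = r**2 + 3*r)
D(L, k) = 10*L
o = -180 (o = 18*(-10) = -180)
(D(B(-4), -4) + o)**2 = (10*(-4*(3 - 4)) - 180)**2 = (10*(-4*(-1)) - 180)**2 = (10*4 - 180)**2 = (40 - 180)**2 = (-140)**2 = 19600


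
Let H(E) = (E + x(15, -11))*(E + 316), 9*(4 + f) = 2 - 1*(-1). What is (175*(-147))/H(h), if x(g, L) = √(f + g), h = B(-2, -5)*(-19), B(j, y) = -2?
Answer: -69825/36226 + 1225*√102/72452 ≈ -1.7567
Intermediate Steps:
h = 38 (h = -2*(-19) = 38)
f = -11/3 (f = -4 + (2 - 1*(-1))/9 = -4 + (2 + 1)/9 = -4 + (⅑)*3 = -4 + ⅓ = -11/3 ≈ -3.6667)
x(g, L) = √(-11/3 + g)
H(E) = (316 + E)*(E + √102/3) (H(E) = (E + √(-33 + 9*15)/3)*(E + 316) = (E + √(-33 + 135)/3)*(316 + E) = (E + √102/3)*(316 + E) = (316 + E)*(E + √102/3))
(175*(-147))/H(h) = (175*(-147))/(38² + 316*38 + 316*√102/3 + (⅓)*38*√102) = -25725/(1444 + 12008 + 316*√102/3 + 38*√102/3) = -25725/(13452 + 118*√102)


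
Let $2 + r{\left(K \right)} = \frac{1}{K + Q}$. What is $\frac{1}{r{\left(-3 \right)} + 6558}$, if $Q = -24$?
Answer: $\frac{27}{177011} \approx 0.00015253$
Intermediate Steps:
$r{\left(K \right)} = -2 + \frac{1}{-24 + K}$ ($r{\left(K \right)} = -2 + \frac{1}{K - 24} = -2 + \frac{1}{-24 + K}$)
$\frac{1}{r{\left(-3 \right)} + 6558} = \frac{1}{\frac{49 - -6}{-24 - 3} + 6558} = \frac{1}{\frac{49 + 6}{-27} + 6558} = \frac{1}{\left(- \frac{1}{27}\right) 55 + 6558} = \frac{1}{- \frac{55}{27} + 6558} = \frac{1}{\frac{177011}{27}} = \frac{27}{177011}$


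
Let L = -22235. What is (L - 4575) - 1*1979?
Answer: -28789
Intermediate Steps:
(L - 4575) - 1*1979 = (-22235 - 4575) - 1*1979 = -26810 - 1979 = -28789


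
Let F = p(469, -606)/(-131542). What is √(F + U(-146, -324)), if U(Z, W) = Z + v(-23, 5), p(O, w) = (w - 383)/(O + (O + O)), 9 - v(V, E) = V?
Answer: I*√3905007814089632838/185079594 ≈ 10.677*I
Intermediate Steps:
v(V, E) = 9 - V
p(O, w) = (-383 + w)/(3*O) (p(O, w) = (-383 + w)/(O + 2*O) = (-383 + w)/((3*O)) = (-383 + w)*(1/(3*O)) = (-383 + w)/(3*O))
U(Z, W) = 32 + Z (U(Z, W) = Z + (9 - 1*(-23)) = Z + (9 + 23) = Z + 32 = 32 + Z)
F = 989/185079594 (F = ((⅓)*(-383 - 606)/469)/(-131542) = ((⅓)*(1/469)*(-989))*(-1/131542) = -989/1407*(-1/131542) = 989/185079594 ≈ 5.3436e-6)
√(F + U(-146, -324)) = √(989/185079594 + (32 - 146)) = √(989/185079594 - 114) = √(-21099072727/185079594) = I*√3905007814089632838/185079594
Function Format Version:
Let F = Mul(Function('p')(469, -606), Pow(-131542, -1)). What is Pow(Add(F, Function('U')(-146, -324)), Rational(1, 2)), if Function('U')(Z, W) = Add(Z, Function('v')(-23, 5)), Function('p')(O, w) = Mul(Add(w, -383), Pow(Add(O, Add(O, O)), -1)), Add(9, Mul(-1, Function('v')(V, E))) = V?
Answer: Mul(Rational(1, 185079594), I, Pow(3905007814089632838, Rational(1, 2))) ≈ Mul(10.677, I)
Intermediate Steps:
Function('v')(V, E) = Add(9, Mul(-1, V))
Function('p')(O, w) = Mul(Rational(1, 3), Pow(O, -1), Add(-383, w)) (Function('p')(O, w) = Mul(Add(-383, w), Pow(Add(O, Mul(2, O)), -1)) = Mul(Add(-383, w), Pow(Mul(3, O), -1)) = Mul(Add(-383, w), Mul(Rational(1, 3), Pow(O, -1))) = Mul(Rational(1, 3), Pow(O, -1), Add(-383, w)))
Function('U')(Z, W) = Add(32, Z) (Function('U')(Z, W) = Add(Z, Add(9, Mul(-1, -23))) = Add(Z, Add(9, 23)) = Add(Z, 32) = Add(32, Z))
F = Rational(989, 185079594) (F = Mul(Mul(Rational(1, 3), Pow(469, -1), Add(-383, -606)), Pow(-131542, -1)) = Mul(Mul(Rational(1, 3), Rational(1, 469), -989), Rational(-1, 131542)) = Mul(Rational(-989, 1407), Rational(-1, 131542)) = Rational(989, 185079594) ≈ 5.3436e-6)
Pow(Add(F, Function('U')(-146, -324)), Rational(1, 2)) = Pow(Add(Rational(989, 185079594), Add(32, -146)), Rational(1, 2)) = Pow(Add(Rational(989, 185079594), -114), Rational(1, 2)) = Pow(Rational(-21099072727, 185079594), Rational(1, 2)) = Mul(Rational(1, 185079594), I, Pow(3905007814089632838, Rational(1, 2)))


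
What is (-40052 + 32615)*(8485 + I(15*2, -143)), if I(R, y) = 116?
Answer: -63965637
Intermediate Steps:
(-40052 + 32615)*(8485 + I(15*2, -143)) = (-40052 + 32615)*(8485 + 116) = -7437*8601 = -63965637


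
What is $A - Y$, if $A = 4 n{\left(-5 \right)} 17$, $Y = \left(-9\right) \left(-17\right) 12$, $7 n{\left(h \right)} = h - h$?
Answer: $-1836$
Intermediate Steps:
$n{\left(h \right)} = 0$ ($n{\left(h \right)} = \frac{h - h}{7} = \frac{1}{7} \cdot 0 = 0$)
$Y = 1836$ ($Y = 153 \cdot 12 = 1836$)
$A = 0$ ($A = 4 \cdot 0 \cdot 17 = 0 \cdot 17 = 0$)
$A - Y = 0 - 1836 = -1836$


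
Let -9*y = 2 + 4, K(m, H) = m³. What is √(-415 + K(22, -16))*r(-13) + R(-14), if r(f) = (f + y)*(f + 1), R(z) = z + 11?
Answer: -3 + 492*√1137 ≈ 16587.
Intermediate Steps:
y = -⅔ (y = -(2 + 4)/9 = -⅑*6 = -⅔ ≈ -0.66667)
R(z) = 11 + z
r(f) = (1 + f)*(-⅔ + f) (r(f) = (f - ⅔)*(f + 1) = (-⅔ + f)*(1 + f) = (1 + f)*(-⅔ + f))
√(-415 + K(22, -16))*r(-13) + R(-14) = √(-415 + 22³)*(-⅔ + (-13)² + (⅓)*(-13)) + (11 - 14) = √(-415 + 10648)*(-⅔ + 169 - 13/3) - 3 = √10233*164 - 3 = (3*√1137)*164 - 3 = 492*√1137 - 3 = -3 + 492*√1137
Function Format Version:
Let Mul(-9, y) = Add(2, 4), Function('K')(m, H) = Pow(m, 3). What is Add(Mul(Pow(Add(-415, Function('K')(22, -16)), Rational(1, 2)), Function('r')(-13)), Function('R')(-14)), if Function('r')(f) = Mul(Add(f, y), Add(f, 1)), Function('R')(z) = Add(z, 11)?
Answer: Add(-3, Mul(492, Pow(1137, Rational(1, 2)))) ≈ 16587.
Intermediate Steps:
y = Rational(-2, 3) (y = Mul(Rational(-1, 9), Add(2, 4)) = Mul(Rational(-1, 9), 6) = Rational(-2, 3) ≈ -0.66667)
Function('R')(z) = Add(11, z)
Function('r')(f) = Mul(Add(1, f), Add(Rational(-2, 3), f)) (Function('r')(f) = Mul(Add(f, Rational(-2, 3)), Add(f, 1)) = Mul(Add(Rational(-2, 3), f), Add(1, f)) = Mul(Add(1, f), Add(Rational(-2, 3), f)))
Add(Mul(Pow(Add(-415, Function('K')(22, -16)), Rational(1, 2)), Function('r')(-13)), Function('R')(-14)) = Add(Mul(Pow(Add(-415, Pow(22, 3)), Rational(1, 2)), Add(Rational(-2, 3), Pow(-13, 2), Mul(Rational(1, 3), -13))), Add(11, -14)) = Add(Mul(Pow(Add(-415, 10648), Rational(1, 2)), Add(Rational(-2, 3), 169, Rational(-13, 3))), -3) = Add(Mul(Pow(10233, Rational(1, 2)), 164), -3) = Add(Mul(Mul(3, Pow(1137, Rational(1, 2))), 164), -3) = Add(Mul(492, Pow(1137, Rational(1, 2))), -3) = Add(-3, Mul(492, Pow(1137, Rational(1, 2))))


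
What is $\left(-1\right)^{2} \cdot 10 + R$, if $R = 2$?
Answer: $12$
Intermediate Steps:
$\left(-1\right)^{2} \cdot 10 + R = \left(-1\right)^{2} \cdot 10 + 2 = 1 \cdot 10 + 2 = 10 + 2 = 12$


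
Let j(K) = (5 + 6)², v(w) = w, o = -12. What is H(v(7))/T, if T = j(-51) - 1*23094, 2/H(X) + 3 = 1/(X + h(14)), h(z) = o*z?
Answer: 161/5559466 ≈ 2.8960e-5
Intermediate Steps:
h(z) = -12*z
H(X) = 2/(-3 + 1/(-168 + X)) (H(X) = 2/(-3 + 1/(X - 12*14)) = 2/(-3 + 1/(X - 168)) = 2/(-3 + 1/(-168 + X)))
j(K) = 121 (j(K) = 11² = 121)
T = -22973 (T = 121 - 1*23094 = 121 - 23094 = -22973)
H(v(7))/T = (2*(168 - 1*7)/(-505 + 3*7))/(-22973) = (2*(168 - 7)/(-505 + 21))*(-1/22973) = (2*161/(-484))*(-1/22973) = (2*(-1/484)*161)*(-1/22973) = -161/242*(-1/22973) = 161/5559466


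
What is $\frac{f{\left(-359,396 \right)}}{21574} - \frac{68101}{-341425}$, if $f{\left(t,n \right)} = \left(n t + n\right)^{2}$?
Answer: $\frac{490144123976441}{526135925} \approx 9.3159 \cdot 10^{5}$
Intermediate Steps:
$f{\left(t,n \right)} = \left(n + n t\right)^{2}$
$\frac{f{\left(-359,396 \right)}}{21574} - \frac{68101}{-341425} = \frac{396^{2} \left(1 - 359\right)^{2}}{21574} - \frac{68101}{-341425} = 156816 \left(-358\right)^{2} \cdot \frac{1}{21574} - - \frac{68101}{341425} = 156816 \cdot 128164 \cdot \frac{1}{21574} + \frac{68101}{341425} = 20098165824 \cdot \frac{1}{21574} + \frac{68101}{341425} = \frac{10049082912}{10787} + \frac{68101}{341425} = \frac{490144123976441}{526135925}$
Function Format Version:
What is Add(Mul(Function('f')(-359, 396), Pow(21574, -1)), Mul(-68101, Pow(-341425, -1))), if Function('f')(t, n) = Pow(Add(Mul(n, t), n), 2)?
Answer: Rational(490144123976441, 526135925) ≈ 9.3159e+5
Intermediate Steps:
Function('f')(t, n) = Pow(Add(n, Mul(n, t)), 2)
Add(Mul(Function('f')(-359, 396), Pow(21574, -1)), Mul(-68101, Pow(-341425, -1))) = Add(Mul(Mul(Pow(396, 2), Pow(Add(1, -359), 2)), Pow(21574, -1)), Mul(-68101, Pow(-341425, -1))) = Add(Mul(Mul(156816, Pow(-358, 2)), Rational(1, 21574)), Mul(-68101, Rational(-1, 341425))) = Add(Mul(Mul(156816, 128164), Rational(1, 21574)), Rational(68101, 341425)) = Add(Mul(20098165824, Rational(1, 21574)), Rational(68101, 341425)) = Add(Rational(10049082912, 10787), Rational(68101, 341425)) = Rational(490144123976441, 526135925)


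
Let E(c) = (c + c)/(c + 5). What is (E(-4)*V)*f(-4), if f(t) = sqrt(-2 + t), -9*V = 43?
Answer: 344*I*sqrt(6)/9 ≈ 93.625*I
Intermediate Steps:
E(c) = 2*c/(5 + c) (E(c) = (2*c)/(5 + c) = 2*c/(5 + c))
V = -43/9 (V = -1/9*43 = -43/9 ≈ -4.7778)
(E(-4)*V)*f(-4) = ((2*(-4)/(5 - 4))*(-43/9))*sqrt(-2 - 4) = ((2*(-4)/1)*(-43/9))*sqrt(-6) = ((2*(-4)*1)*(-43/9))*(I*sqrt(6)) = (-8*(-43/9))*(I*sqrt(6)) = 344*(I*sqrt(6))/9 = 344*I*sqrt(6)/9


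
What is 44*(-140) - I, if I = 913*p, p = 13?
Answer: -18029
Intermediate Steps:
I = 11869 (I = 913*13 = 11869)
44*(-140) - I = 44*(-140) - 1*11869 = -6160 - 11869 = -18029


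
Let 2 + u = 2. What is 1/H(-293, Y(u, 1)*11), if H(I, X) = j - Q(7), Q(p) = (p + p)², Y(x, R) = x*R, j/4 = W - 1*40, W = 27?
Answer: -1/248 ≈ -0.0040323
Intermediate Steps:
u = 0 (u = -2 + 2 = 0)
j = -52 (j = 4*(27 - 1*40) = 4*(27 - 40) = 4*(-13) = -52)
Y(x, R) = R*x
Q(p) = 4*p² (Q(p) = (2*p)² = 4*p²)
H(I, X) = -248 (H(I, X) = -52 - 4*7² = -52 - 4*49 = -52 - 1*196 = -52 - 196 = -248)
1/H(-293, Y(u, 1)*11) = 1/(-248) = -1/248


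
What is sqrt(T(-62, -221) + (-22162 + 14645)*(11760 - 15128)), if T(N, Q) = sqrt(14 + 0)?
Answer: sqrt(25317256 + sqrt(14)) ≈ 5031.6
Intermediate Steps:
T(N, Q) = sqrt(14)
sqrt(T(-62, -221) + (-22162 + 14645)*(11760 - 15128)) = sqrt(sqrt(14) + (-22162 + 14645)*(11760 - 15128)) = sqrt(sqrt(14) - 7517*(-3368)) = sqrt(sqrt(14) + 25317256) = sqrt(25317256 + sqrt(14))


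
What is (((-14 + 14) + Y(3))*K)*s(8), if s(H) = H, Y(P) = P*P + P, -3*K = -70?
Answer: 2240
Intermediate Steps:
K = 70/3 (K = -1/3*(-70) = 70/3 ≈ 23.333)
Y(P) = P + P**2 (Y(P) = P**2 + P = P + P**2)
(((-14 + 14) + Y(3))*K)*s(8) = (((-14 + 14) + 3*(1 + 3))*(70/3))*8 = ((0 + 3*4)*(70/3))*8 = ((0 + 12)*(70/3))*8 = (12*(70/3))*8 = 280*8 = 2240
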